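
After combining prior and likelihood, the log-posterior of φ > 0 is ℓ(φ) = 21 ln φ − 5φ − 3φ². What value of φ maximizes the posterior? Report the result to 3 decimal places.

φ̂_MAP = 1.500

ℓ'(φ) = 21/φ − 5 − 6φ. Setting this to zero and multiplying by φ: 6φ² + 5φ − 21 = 0.
φ = (−5 + √(5² + 4·6·21)) / (2·6) = (−5 + √529) / 12 = (−5 + 23)/12 = 3/2.
ℓ''(φ) = −21/φ² − 6 < 0, confirming a maximum.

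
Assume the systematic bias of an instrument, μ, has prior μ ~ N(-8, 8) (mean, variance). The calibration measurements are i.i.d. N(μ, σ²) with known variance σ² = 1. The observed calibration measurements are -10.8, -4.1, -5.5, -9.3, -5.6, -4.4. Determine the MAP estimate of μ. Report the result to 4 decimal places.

n = 6; x̄ = ((-10.8) + (-4.1) + (-5.5) + (-9.3) + (-5.6) + (-4.4))/6 = -39.7/6 = -397/60 ≈ -6.6167.
For a Normal prior and Normal likelihood with known variance, the posterior is Normal; its mode equals its mean, the precision-weighted average.
Prior precision 1/σ₀² = 1/8 = 0.125; data precision n/σ² = 6/1 = 6.
μ̂ = (0.125·(-8) + 6·(-397/60)) / (0.125 + 6) = (-40.7)/6.125 = -1628/245 ≈ -6.6449.

μ̂_MAP = -6.6449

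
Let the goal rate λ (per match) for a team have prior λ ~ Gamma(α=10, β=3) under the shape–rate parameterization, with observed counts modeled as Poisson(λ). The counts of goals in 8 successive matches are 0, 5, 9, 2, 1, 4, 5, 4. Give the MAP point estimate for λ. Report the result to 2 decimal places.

Σxᵢ = 0+5+9+2+1+4+5+4 = 30, with n = 8.
Posterior ∝ λ^9e^(−3λ) · λ^30e^(−8λ) = λ^39e^(−11λ), i.e. Gamma(shape=40, rate=11).
The mode of a Gamma(a, b) with a ≥ 1 (shape–rate) is (a−1)/b = 39/11 ≈ 3.55.

λ̂_MAP = 3.55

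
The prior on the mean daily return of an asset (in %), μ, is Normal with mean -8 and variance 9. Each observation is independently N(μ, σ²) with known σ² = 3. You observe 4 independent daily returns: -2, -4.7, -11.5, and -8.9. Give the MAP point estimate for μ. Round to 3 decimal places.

n = 4; x̄ = ((-2) + (-4.7) + (-11.5) + (-8.9))/4 = -27.1/4 = -6.775.
For a Normal prior and Normal likelihood with known variance, the posterior is Normal; its mode equals its mean, the precision-weighted average.
Prior precision 1/σ₀² = 1/9; data precision n/σ² = 4/3.
μ̂ = ((1/9)·(-8) + (4/3)·(-6.775)) / (1/9 + 4/3) = (-893/90)/(13/9) = -893/130 ≈ -6.869.

μ̂_MAP = -6.869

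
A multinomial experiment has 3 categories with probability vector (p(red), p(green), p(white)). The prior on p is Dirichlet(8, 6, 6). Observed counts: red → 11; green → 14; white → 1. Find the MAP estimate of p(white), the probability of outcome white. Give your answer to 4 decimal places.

The posterior is Dirichlet(αᵢ + nᵢ) = Dirichlet(19, 20, 7).
For a Dirichlet(a₁,…,a_K) with all aᵢ > 1, the mode has j-th component (aⱼ − 1)/(Σaᵢ − K).
Here Σaᵢ = 46 and K = 3, so p(white) = (7 − 1)/(46 − 3) = 6/43 ≈ 0.1395.

MAP estimate of p(white) = 0.1395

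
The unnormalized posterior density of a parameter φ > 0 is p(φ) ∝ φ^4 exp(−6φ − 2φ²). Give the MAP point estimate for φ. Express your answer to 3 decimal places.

ℓ'(φ) = 4/φ − 6 − 4φ. Setting this to zero and multiplying by φ: 4φ² + 6φ − 4 = 0.
φ = (−6 + √(6² + 4·4·4)) / (2·4) = (−6 + √100) / 8 = (−6 + 10)/8 = 1/2.
ℓ''(φ) = −4/φ² − 4 < 0, confirming a maximum.

φ̂_MAP = 0.500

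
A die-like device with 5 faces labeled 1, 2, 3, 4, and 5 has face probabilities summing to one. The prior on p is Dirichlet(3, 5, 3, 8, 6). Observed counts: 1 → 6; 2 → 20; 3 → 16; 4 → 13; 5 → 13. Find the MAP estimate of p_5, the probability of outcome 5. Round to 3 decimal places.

MAP estimate: 0.205

The posterior is Dirichlet(αᵢ + nᵢ) = Dirichlet(9, 25, 19, 21, 19).
For a Dirichlet(a₁,…,a_K) with all aᵢ > 1, the mode has j-th component (aⱼ − 1)/(Σaᵢ − K).
Here Σaᵢ = 93 and K = 5, so p_5 = (19 − 1)/(93 − 5) = 18/88 ≈ 0.205.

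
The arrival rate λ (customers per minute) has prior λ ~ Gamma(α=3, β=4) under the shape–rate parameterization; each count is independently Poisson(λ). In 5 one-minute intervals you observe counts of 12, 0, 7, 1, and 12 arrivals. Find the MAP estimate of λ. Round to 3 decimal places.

λ̂_MAP = 3.778

Σxᵢ = 12+0+7+1+12 = 32, with n = 5.
Posterior ∝ λ^2e^(−4λ) · λ^32e^(−5λ) = λ^34e^(−9λ), i.e. Gamma(shape=35, rate=9).
The mode of a Gamma(a, b) with a ≥ 1 (shape–rate) is (a−1)/b = 34/9 ≈ 3.778.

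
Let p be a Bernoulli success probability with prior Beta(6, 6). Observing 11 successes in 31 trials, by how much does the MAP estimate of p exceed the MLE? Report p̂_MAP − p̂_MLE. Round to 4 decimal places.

Posterior is Beta(17, 26); MAP = (17−1)/(43−2) = 16/41 ≈ 0.39024.
MLE ignores the prior: p̂_MLE = k/n = 11/31 ≈ 0.35484.
Difference = 16/41 − 11/31 = 45/1271 ≈ 0.0354.

MAP − MLE = 0.0354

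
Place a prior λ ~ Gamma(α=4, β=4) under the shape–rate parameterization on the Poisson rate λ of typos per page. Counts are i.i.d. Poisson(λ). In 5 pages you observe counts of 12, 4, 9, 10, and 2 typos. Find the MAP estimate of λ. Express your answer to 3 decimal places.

λ̂_MAP = 4.444

Σxᵢ = 12+4+9+10+2 = 37, with n = 5.
Posterior ∝ λ^3e^(−4λ) · λ^37e^(−5λ) = λ^40e^(−9λ), i.e. Gamma(shape=41, rate=9).
The mode of a Gamma(a, b) with a ≥ 1 (shape–rate) is (a−1)/b = 40/9 ≈ 4.444.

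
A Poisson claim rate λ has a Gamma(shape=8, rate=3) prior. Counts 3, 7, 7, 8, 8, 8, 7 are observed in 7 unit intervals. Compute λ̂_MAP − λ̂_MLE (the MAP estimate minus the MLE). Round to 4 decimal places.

Σxᵢ = 48. Posterior is Gamma(56, 10); MAP = (56−1)/10 = 55/10 ≈ 5.50000.
MLE = x̄ = 48/7 ≈ 6.85714.
Difference = 55/10 − 48/7 = -19/14 ≈ -1.3571.

MAP − MLE = -1.3571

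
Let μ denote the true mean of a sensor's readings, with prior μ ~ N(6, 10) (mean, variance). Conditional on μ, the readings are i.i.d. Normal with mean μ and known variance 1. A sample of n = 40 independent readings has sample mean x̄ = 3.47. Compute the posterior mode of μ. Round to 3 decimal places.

μ̂_MAP = 3.476

n = 40, x̄ = 3.47.
For a Normal prior and Normal likelihood with known variance, the posterior is Normal; its mode equals its mean, the precision-weighted average.
Prior precision 1/σ₀² = 1/10 = 0.1; data precision n/σ² = 40/1 = 40.
μ̂ = (0.1·6 + 40·3.47) / (0.1 + 40) = 139.4/40.1 = 1394/401 ≈ 3.476.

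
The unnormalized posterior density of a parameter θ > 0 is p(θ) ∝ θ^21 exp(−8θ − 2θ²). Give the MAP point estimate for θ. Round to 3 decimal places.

θ̂_MAP = 1.500

ℓ'(θ) = 21/θ − 8 − 4θ. Setting this to zero and multiplying by θ: 4θ² + 8θ − 21 = 0.
θ = (−8 + √(8² + 4·4·21)) / (2·4) = (−8 + √400) / 8 = (−8 + 20)/8 = 3/2.
ℓ''(θ) = −21/θ² − 4 < 0, confirming a maximum.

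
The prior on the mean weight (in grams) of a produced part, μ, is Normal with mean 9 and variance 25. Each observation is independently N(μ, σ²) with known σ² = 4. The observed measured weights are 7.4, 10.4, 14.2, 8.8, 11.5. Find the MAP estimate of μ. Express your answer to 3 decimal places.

n = 5; x̄ = (7.4 + 10.4 + 14.2 + 8.8 + 11.5)/5 = 52.3/5 = 10.46.
For a Normal prior and Normal likelihood with known variance, the posterior is Normal; its mode equals its mean, the precision-weighted average.
Prior precision 1/σ₀² = 1/25 = 0.04; data precision n/σ² = 5/4 = 1.25.
μ̂ = (0.04·9 + 1.25·10.46) / (0.04 + 1.25) = 13.435/1.29 = 2687/258 ≈ 10.415.

μ̂_MAP = 10.415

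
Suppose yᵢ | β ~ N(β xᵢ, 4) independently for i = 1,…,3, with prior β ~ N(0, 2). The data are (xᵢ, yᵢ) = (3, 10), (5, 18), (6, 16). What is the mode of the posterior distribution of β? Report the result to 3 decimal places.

log p(β | y) = −Σ(yᵢ − βxᵢ)²/(2·4) − β²/(2·2) + const.
Setting the derivative to zero: Σxᵢ(yᵢ − βxᵢ)/4 − β/2 = 0, so β = Σxᵢyᵢ / (Σxᵢ² + σ²/τ²).
Σxᵢyᵢ = 3·10 + 5·18 + 6·16 = 216; Σxᵢ² = 70; σ²/τ² = 2.
β̂_MAP = 216 / (70 + 2) = 216/72 ≈ 3.000.

β̂_MAP = 3.000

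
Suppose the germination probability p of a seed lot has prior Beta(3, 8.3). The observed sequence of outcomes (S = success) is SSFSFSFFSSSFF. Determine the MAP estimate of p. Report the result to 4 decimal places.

Prior: Beta(3, 8.3).
Data: 7 successes in 13 trials (from the sequence). The binomial likelihood contributes p^7(1−p)^6, so the posterior is Beta(3+7, 8.3+6) = Beta(10, 14.3).
For Beta(a, b) with a, b > 1 the mode is (a−1)/(a+b−2) = 9/22.3 ≈ 0.4036.

p̂_MAP = 0.4036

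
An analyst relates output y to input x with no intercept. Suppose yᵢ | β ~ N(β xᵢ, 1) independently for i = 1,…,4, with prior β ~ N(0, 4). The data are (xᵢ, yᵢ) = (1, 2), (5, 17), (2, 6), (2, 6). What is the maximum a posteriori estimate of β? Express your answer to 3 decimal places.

log p(β | y) = −Σ(yᵢ − βxᵢ)²/(2·1) − β²/(2·4) + const.
Setting the derivative to zero: Σxᵢ(yᵢ − βxᵢ)/1 − β/4 = 0, so β = Σxᵢyᵢ / (Σxᵢ² + σ²/τ²).
Σxᵢyᵢ = 1·2 + 5·17 + 2·6 + 2·6 = 111; Σxᵢ² = 34; σ²/τ² = 0.25.
β̂_MAP = 111 / (34 + 0.25) = 111/34.25 ≈ 3.241.

β̂_MAP = 3.241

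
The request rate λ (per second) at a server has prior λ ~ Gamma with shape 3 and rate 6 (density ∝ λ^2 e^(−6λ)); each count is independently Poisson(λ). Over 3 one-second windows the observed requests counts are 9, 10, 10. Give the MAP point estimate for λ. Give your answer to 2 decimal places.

λ̂_MAP = 3.44

Σxᵢ = 9+10+10 = 29, with n = 3.
Posterior ∝ λ^2e^(−6λ) · λ^29e^(−3λ) = λ^31e^(−9λ), i.e. Gamma(shape=32, rate=9).
The mode of a Gamma(a, b) with a ≥ 1 (shape–rate) is (a−1)/b = 31/9 ≈ 3.44.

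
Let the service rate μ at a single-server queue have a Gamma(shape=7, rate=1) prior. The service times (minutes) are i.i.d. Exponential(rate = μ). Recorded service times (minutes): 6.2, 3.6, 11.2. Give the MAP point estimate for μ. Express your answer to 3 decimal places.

The Exponential(rate=μ) likelihood is ∝ μ^n e^(−μΣtᵢ). Here n = 3 and Σtᵢ = 6.2 + 3.6 + 11.2 = 21.
Posterior ∝ μ^6e^(−1μ) · μ^3e^(−21μ) = μ^9e^(−22μ), i.e. Gamma(10, 22).
Mode = (a−1)/b = 9/22 ≈ 0.409.

μ̂_MAP = 0.409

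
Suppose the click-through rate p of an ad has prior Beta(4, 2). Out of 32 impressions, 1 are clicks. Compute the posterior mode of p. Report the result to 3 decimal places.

p̂_MAP = 0.111

Prior: Beta(4, 2).
Data: 1 success in 32 trials. The binomial likelihood contributes p(1−p)^31, so the posterior is Beta(4+1, 2+31) = Beta(5, 33).
For Beta(a, b) with a, b > 1 the mode is (a−1)/(a+b−2) = 4/36 ≈ 0.111.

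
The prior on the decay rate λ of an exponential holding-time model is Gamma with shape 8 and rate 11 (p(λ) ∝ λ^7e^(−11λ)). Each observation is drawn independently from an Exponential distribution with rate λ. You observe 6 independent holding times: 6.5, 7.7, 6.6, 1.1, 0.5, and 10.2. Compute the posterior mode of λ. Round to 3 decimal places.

λ̂_MAP = 0.298

The Exponential(rate=λ) likelihood is ∝ λ^n e^(−λΣtᵢ). Here n = 6 and Σtᵢ = 6.5 + 7.7 + 6.6 + 1.1 + 0.5 + 10.2 = 32.6.
Posterior ∝ λ^7e^(−11λ) · λ^6e^(−32.6λ) = λ^13e^(−43.6λ), i.e. Gamma(14, 43.6).
Mode = (a−1)/b = 13/43.6 ≈ 0.298.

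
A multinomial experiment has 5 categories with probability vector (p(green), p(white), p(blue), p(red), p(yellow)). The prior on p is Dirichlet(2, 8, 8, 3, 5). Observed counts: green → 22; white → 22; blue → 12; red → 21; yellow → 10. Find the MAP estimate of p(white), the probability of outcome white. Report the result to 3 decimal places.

MAP estimate of p(white) = 0.269

The posterior is Dirichlet(αᵢ + nᵢ) = Dirichlet(24, 30, 20, 24, 15).
For a Dirichlet(a₁,…,a_K) with all aᵢ > 1, the mode has j-th component (aⱼ − 1)/(Σaᵢ − K).
Here Σaᵢ = 113 and K = 5, so p(white) = (30 − 1)/(113 − 5) = 29/108 ≈ 0.269.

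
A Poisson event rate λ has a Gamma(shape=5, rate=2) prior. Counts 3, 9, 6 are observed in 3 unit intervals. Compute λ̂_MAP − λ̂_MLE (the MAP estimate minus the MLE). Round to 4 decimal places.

MAP − MLE = -1.6000

Σxᵢ = 18. Posterior is Gamma(23, 5); MAP = (23−1)/5 = 22/5 ≈ 4.40000.
MLE = x̄ = 18/3 ≈ 6.00000.
Difference = 22/5 − 18/3 = -8/5 ≈ -1.6000.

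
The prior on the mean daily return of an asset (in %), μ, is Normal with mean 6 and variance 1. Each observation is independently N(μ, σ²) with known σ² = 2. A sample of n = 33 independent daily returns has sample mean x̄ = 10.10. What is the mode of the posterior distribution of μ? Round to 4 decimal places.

n = 33, x̄ = 10.10.
For a Normal prior and Normal likelihood with known variance, the posterior is Normal; its mode equals its mean, the precision-weighted average.
Prior precision 1/σ₀² = 1/1 = 1; data precision n/σ² = 33/2 = 16.5.
μ̂ = (1·6 + 16.5·10.1) / (1 + 16.5) = 172.65/17.5 = 3453/350 ≈ 9.8657.

μ̂_MAP = 9.8657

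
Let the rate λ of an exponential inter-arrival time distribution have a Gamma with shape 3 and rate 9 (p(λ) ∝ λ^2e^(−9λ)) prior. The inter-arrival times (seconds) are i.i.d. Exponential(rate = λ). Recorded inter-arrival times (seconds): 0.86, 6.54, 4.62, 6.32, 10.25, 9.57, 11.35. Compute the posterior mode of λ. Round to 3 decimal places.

λ̂_MAP = 0.154

The Exponential(rate=λ) likelihood is ∝ λ^n e^(−λΣtᵢ). Here n = 7 and Σtᵢ = 0.86 + 6.54 + 4.62 + 6.32 + 10.25 + 9.57 + 11.35 = 49.51.
Posterior ∝ λ^2e^(−9λ) · λ^7e^(−49.51λ) = λ^9e^(−58.51λ), i.e. Gamma(10, 58.51).
Mode = (a−1)/b = 9/58.51 ≈ 0.154.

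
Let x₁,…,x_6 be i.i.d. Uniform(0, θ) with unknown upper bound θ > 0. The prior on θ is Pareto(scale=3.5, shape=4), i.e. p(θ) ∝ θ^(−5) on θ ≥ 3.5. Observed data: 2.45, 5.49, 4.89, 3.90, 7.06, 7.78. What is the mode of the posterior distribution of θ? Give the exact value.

The Uniform(0, θ) likelihood is θ^(−n) for θ ≥ max(xᵢ), zero otherwise. Here max(xᵢ) = 7.78.
Posterior ∝ θ^(−5) · θ^(−6) = θ^(−11) on θ ≥ max(3.5, 7.78) = 7.78.
This density is strictly decreasing in θ, so the posterior mode lies at the lower boundary of the support.

θ̂_MAP = 7.78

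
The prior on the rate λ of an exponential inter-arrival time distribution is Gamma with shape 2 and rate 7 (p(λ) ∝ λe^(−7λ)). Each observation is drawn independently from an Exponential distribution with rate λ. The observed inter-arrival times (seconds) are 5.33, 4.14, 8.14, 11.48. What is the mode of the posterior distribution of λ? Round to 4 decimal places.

The Exponential(rate=λ) likelihood is ∝ λ^n e^(−λΣtᵢ). Here n = 4 and Σtᵢ = 5.33 + 4.14 + 8.14 + 11.48 = 29.09.
Posterior ∝ λe^(−7λ) · λ^4e^(−29.09λ) = λ^5e^(−36.09λ), i.e. Gamma(6, 36.09).
Mode = (a−1)/b = 5/36.09 ≈ 0.1385.

λ̂_MAP = 0.1385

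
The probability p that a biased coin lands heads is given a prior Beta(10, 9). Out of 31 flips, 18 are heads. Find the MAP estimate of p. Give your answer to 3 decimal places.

p̂_MAP = 0.563

Prior: Beta(10, 9).
Data: 18 successes in 31 trials. The binomial likelihood contributes p^18(1−p)^13, so the posterior is Beta(10+18, 9+13) = Beta(28, 22).
For Beta(a, b) with a, b > 1 the mode is (a−1)/(a+b−2) = 27/48 ≈ 0.563.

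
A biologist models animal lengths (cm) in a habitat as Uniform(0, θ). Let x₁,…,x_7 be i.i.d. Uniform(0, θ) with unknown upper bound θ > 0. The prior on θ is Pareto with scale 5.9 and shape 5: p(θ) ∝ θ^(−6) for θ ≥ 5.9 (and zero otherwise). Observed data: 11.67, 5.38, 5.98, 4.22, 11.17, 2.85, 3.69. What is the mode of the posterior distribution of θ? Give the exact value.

θ̂_MAP = 11.67

The Uniform(0, θ) likelihood is θ^(−n) for θ ≥ max(xᵢ), zero otherwise. Here max(xᵢ) = 11.67.
Posterior ∝ θ^(−6) · θ^(−7) = θ^(−13) on θ ≥ max(5.9, 11.67) = 11.67.
This density is strictly decreasing in θ, so the posterior mode lies at the lower boundary of the support.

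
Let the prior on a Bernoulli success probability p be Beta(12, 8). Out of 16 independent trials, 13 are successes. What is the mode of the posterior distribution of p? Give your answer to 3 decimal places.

p̂_MAP = 0.706

Prior: Beta(12, 8).
Data: 13 successes in 16 trials. The binomial likelihood contributes p^13(1−p)^3, so the posterior is Beta(12+13, 8+3) = Beta(25, 11).
For Beta(a, b) with a, b > 1 the mode is (a−1)/(a+b−2) = 24/34 ≈ 0.706.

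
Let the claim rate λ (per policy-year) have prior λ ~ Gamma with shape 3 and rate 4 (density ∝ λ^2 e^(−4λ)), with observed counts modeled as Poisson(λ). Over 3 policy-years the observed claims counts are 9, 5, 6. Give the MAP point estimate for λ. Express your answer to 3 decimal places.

λ̂_MAP = 3.143

Σxᵢ = 9+5+6 = 20, with n = 3.
Posterior ∝ λ^2e^(−4λ) · λ^20e^(−3λ) = λ^22e^(−7λ), i.e. Gamma(shape=23, rate=7).
The mode of a Gamma(a, b) with a ≥ 1 (shape–rate) is (a−1)/b = 22/7 ≈ 3.143.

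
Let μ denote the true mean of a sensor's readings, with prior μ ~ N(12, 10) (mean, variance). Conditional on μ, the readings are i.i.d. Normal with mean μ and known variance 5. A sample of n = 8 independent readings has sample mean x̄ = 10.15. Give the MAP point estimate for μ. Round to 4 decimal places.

n = 8, x̄ = 10.15.
For a Normal prior and Normal likelihood with known variance, the posterior is Normal; its mode equals its mean, the precision-weighted average.
Prior precision 1/σ₀² = 1/10 = 0.1; data precision n/σ² = 8/5 = 1.6.
μ̂ = (0.1·12 + 1.6·10.15) / (0.1 + 1.6) = 17.44/1.7 = 872/85 ≈ 10.2588.

μ̂_MAP = 10.2588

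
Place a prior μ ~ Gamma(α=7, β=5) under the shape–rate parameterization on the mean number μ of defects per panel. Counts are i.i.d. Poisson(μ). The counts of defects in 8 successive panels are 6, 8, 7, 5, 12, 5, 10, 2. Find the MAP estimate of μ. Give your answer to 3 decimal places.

μ̂_MAP = 4.692

Σxᵢ = 6+8+7+5+12+5+10+2 = 55, with n = 8.
Posterior ∝ μ^6e^(−5μ) · μ^55e^(−8μ) = μ^61e^(−13μ), i.e. Gamma(shape=62, rate=13).
The mode of a Gamma(a, b) with a ≥ 1 (shape–rate) is (a−1)/b = 61/13 ≈ 4.692.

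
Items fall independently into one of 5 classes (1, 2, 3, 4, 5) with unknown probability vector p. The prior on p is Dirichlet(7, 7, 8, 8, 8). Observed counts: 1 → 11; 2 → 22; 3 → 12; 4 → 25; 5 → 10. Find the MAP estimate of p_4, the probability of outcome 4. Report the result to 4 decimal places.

The posterior is Dirichlet(αᵢ + nᵢ) = Dirichlet(18, 29, 20, 33, 18).
For a Dirichlet(a₁,…,a_K) with all aᵢ > 1, the mode has j-th component (aⱼ − 1)/(Σaᵢ − K).
Here Σaᵢ = 118 and K = 5, so p_4 = (33 − 1)/(118 − 5) = 32/113 ≈ 0.2832.

MAP estimate: 0.2832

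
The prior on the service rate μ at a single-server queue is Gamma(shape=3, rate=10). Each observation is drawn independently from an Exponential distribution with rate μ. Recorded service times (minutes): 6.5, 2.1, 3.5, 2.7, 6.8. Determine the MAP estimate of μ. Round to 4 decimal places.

μ̂_MAP = 0.2215

The Exponential(rate=μ) likelihood is ∝ μ^n e^(−μΣtᵢ). Here n = 5 and Σtᵢ = 6.5 + 2.1 + 3.5 + 2.7 + 6.8 = 21.6.
Posterior ∝ μ^2e^(−10μ) · μ^5e^(−21.6μ) = μ^7e^(−31.6μ), i.e. Gamma(8, 31.6).
Mode = (a−1)/b = 7/31.6 ≈ 0.2215.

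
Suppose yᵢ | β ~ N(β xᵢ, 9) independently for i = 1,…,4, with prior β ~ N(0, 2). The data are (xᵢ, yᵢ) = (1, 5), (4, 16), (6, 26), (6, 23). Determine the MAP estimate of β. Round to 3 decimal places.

β̂_MAP = 3.882

log p(β | y) = −Σ(yᵢ − βxᵢ)²/(2·9) − β²/(2·2) + const.
Setting the derivative to zero: Σxᵢ(yᵢ − βxᵢ)/9 − β/2 = 0, so β = Σxᵢyᵢ / (Σxᵢ² + σ²/τ²).
Σxᵢyᵢ = 1·5 + 4·16 + 6·26 + 6·23 = 363; Σxᵢ² = 89; σ²/τ² = 4.5.
β̂_MAP = 363 / (89 + 4.5) = 363/93.5 ≈ 3.882.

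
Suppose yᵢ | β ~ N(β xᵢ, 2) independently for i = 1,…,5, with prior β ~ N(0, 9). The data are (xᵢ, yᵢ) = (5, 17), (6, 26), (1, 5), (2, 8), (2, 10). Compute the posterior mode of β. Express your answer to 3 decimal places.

β̂_MAP = 4.016

log p(β | y) = −Σ(yᵢ − βxᵢ)²/(2·2) − β²/(2·9) + const.
Setting the derivative to zero: Σxᵢ(yᵢ − βxᵢ)/2 − β/9 = 0, so β = Σxᵢyᵢ / (Σxᵢ² + σ²/τ²).
Σxᵢyᵢ = 5·17 + 6·26 + 1·5 + 2·8 + 2·10 = 282; Σxᵢ² = 70; σ²/τ² = 2/9.
β̂_MAP = 282 / (70 + 2/9) = 282/(632/9) = 1269/316 ≈ 4.016.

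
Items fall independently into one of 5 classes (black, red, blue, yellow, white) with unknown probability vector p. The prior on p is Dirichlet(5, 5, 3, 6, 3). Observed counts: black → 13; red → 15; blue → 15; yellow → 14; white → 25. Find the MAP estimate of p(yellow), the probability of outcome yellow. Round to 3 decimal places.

The posterior is Dirichlet(αᵢ + nᵢ) = Dirichlet(18, 20, 18, 20, 28).
For a Dirichlet(a₁,…,a_K) with all aᵢ > 1, the mode has j-th component (aⱼ − 1)/(Σaᵢ − K).
Here Σaᵢ = 104 and K = 5, so p(yellow) = (20 − 1)/(104 − 5) = 19/99 ≈ 0.192.

MAP estimate of p(yellow) = 0.192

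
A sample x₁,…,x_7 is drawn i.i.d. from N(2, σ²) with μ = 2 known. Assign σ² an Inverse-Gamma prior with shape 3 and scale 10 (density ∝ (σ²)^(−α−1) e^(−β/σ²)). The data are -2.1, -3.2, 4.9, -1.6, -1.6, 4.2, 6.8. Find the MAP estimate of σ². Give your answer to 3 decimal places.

σ̂²_MAP = 8.404

Sum of squared deviations about the known mean: SS = (-2.1−2)² + (-3.2−2)² + (4.9−2)² + (-1.6−2)² + (-1.6−2)² + (4.2−2)² + (6.8−2)² = 106.06.
The Normal likelihood contributes (σ²)^(−n/2) exp(−SS/(2σ²)), so the posterior is Inverse-Gamma(α + n/2, β + SS/2) = Inverse-Gamma(6.5, 63.03).
The mode of Inverse-Gamma(a, b) is b/(a+1) = 63.03/7.5 ≈ 8.404.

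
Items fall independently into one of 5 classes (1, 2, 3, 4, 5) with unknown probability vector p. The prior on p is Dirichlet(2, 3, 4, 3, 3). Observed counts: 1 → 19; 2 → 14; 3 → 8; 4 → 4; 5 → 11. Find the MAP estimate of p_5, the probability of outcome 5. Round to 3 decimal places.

The posterior is Dirichlet(αᵢ + nᵢ) = Dirichlet(21, 17, 12, 7, 14).
For a Dirichlet(a₁,…,a_K) with all aᵢ > 1, the mode has j-th component (aⱼ − 1)/(Σaᵢ − K).
Here Σaᵢ = 71 and K = 5, so p_5 = (14 − 1)/(71 − 5) = 13/66 ≈ 0.197.

MAP estimate: 0.197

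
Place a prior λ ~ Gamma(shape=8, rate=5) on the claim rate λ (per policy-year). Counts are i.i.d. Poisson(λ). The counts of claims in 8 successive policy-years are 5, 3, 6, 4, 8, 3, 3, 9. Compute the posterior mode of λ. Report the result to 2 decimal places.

λ̂_MAP = 3.69

Σxᵢ = 5+3+6+4+8+3+3+9 = 41, with n = 8.
Posterior ∝ λ^7e^(−5λ) · λ^41e^(−8λ) = λ^48e^(−13λ), i.e. Gamma(shape=49, rate=13).
The mode of a Gamma(a, b) with a ≥ 1 (shape–rate) is (a−1)/b = 48/13 ≈ 3.69.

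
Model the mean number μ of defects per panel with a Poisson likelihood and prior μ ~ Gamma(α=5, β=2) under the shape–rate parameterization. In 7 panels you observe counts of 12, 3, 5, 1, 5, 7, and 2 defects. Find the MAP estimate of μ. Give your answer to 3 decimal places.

μ̂_MAP = 4.333

Σxᵢ = 12+3+5+1+5+7+2 = 35, with n = 7.
Posterior ∝ μ^4e^(−2μ) · μ^35e^(−7μ) = μ^39e^(−9μ), i.e. Gamma(shape=40, rate=9).
The mode of a Gamma(a, b) with a ≥ 1 (shape–rate) is (a−1)/b = 39/9 ≈ 4.333.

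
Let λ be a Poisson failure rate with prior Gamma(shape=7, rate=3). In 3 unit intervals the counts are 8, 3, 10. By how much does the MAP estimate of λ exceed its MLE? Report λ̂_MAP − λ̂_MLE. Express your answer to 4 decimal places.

MAP − MLE = -2.5000

Σxᵢ = 21. Posterior is Gamma(28, 6); MAP = (28−1)/6 = 27/6 ≈ 4.50000.
MLE = x̄ = 21/3 ≈ 7.00000.
Difference = 27/6 − 21/3 = -5/2 ≈ -2.5000.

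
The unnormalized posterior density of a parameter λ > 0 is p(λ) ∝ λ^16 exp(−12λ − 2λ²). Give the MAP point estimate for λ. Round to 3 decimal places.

ℓ'(λ) = 16/λ − 12 − 4λ. Setting this to zero and multiplying by λ: 4λ² + 12λ − 16 = 0.
λ = (−12 + √(12² + 4·4·16)) / (2·4) = (−12 + √400) / 8 = (−12 + 20)/8 = 1.
ℓ''(λ) = −16/λ² − 4 < 0, confirming a maximum.

λ̂_MAP = 1.000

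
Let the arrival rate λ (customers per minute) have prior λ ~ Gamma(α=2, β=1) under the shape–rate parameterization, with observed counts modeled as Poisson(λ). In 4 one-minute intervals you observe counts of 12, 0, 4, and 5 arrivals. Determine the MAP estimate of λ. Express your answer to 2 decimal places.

λ̂_MAP = 4.40

Σxᵢ = 12+0+4+5 = 21, with n = 4.
Posterior ∝ λe^(−1λ) · λ^21e^(−4λ) = λ^22e^(−5λ), i.e. Gamma(shape=23, rate=5).
The mode of a Gamma(a, b) with a ≥ 1 (shape–rate) is (a−1)/b = 22/5 ≈ 4.40.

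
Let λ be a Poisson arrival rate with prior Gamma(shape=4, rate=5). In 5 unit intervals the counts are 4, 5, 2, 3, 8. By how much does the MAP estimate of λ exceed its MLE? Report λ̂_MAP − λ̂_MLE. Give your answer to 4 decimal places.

MAP − MLE = -1.9000

Σxᵢ = 22. Posterior is Gamma(26, 10); MAP = (26−1)/10 = 25/10 ≈ 2.50000.
MLE = x̄ = 22/5 ≈ 4.40000.
Difference = 25/10 − 22/5 = -19/10 ≈ -1.9000.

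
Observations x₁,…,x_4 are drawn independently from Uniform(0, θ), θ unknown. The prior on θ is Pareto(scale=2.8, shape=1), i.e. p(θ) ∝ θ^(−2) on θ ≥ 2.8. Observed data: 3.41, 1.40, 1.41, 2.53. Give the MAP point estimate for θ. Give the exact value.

θ̂_MAP = 3.41

The Uniform(0, θ) likelihood is θ^(−n) for θ ≥ max(xᵢ), zero otherwise. Here max(xᵢ) = 3.41.
Posterior ∝ θ^(−2) · θ^(−4) = θ^(−6) on θ ≥ max(2.8, 3.41) = 3.41.
This density is strictly decreasing in θ, so the posterior mode lies at the lower boundary of the support.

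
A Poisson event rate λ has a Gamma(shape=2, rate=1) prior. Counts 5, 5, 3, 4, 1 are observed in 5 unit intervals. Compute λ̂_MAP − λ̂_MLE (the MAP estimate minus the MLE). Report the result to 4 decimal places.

Σxᵢ = 18. Posterior is Gamma(20, 6); MAP = (20−1)/6 = 19/6 ≈ 3.16667.
MLE = x̄ = 18/5 ≈ 3.60000.
Difference = 19/6 − 18/5 = -13/30 ≈ -0.4333.

MAP − MLE = -0.4333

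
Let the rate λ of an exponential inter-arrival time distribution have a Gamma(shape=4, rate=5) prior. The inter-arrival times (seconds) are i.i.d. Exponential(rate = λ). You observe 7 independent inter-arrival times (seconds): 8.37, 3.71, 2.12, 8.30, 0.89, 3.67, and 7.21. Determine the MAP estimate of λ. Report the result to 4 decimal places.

The Exponential(rate=λ) likelihood is ∝ λ^n e^(−λΣtᵢ). Here n = 7 and Σtᵢ = 8.37 + 3.71 + 2.12 + 8.30 + 0.89 + 3.67 + 7.21 = 34.27.
Posterior ∝ λ^3e^(−5λ) · λ^7e^(−34.27λ) = λ^10e^(−39.27λ), i.e. Gamma(11, 39.27).
Mode = (a−1)/b = 10/39.27 ≈ 0.2546.

λ̂_MAP = 0.2546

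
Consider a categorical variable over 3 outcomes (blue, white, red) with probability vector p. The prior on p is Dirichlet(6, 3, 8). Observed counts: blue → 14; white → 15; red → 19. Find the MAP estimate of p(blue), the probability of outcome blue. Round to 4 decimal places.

MAP estimate of p(blue) = 0.3065

The posterior is Dirichlet(αᵢ + nᵢ) = Dirichlet(20, 18, 27).
For a Dirichlet(a₁,…,a_K) with all aᵢ > 1, the mode has j-th component (aⱼ − 1)/(Σaᵢ − K).
Here Σaᵢ = 65 and K = 3, so p(blue) = (20 − 1)/(65 − 3) = 19/62 ≈ 0.3065.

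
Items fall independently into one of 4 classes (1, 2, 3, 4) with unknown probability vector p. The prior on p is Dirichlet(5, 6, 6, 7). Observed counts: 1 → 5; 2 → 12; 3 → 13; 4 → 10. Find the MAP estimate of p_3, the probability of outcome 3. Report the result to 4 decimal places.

MAP estimate: 0.3000

The posterior is Dirichlet(αᵢ + nᵢ) = Dirichlet(10, 18, 19, 17).
For a Dirichlet(a₁,…,a_K) with all aᵢ > 1, the mode has j-th component (aⱼ − 1)/(Σaᵢ − K).
Here Σaᵢ = 64 and K = 4, so p_3 = (19 − 1)/(64 − 4) = 18/60 ≈ 0.3000.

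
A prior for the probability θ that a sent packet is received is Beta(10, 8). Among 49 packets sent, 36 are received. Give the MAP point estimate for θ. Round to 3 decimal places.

Prior: Beta(10, 8).
Data: 36 successes in 49 trials. The binomial likelihood contributes θ^36(1−θ)^13, so the posterior is Beta(10+36, 8+13) = Beta(46, 21).
For Beta(a, b) with a, b > 1 the mode is (a−1)/(a+b−2) = 45/65 ≈ 0.692.

θ̂_MAP = 0.692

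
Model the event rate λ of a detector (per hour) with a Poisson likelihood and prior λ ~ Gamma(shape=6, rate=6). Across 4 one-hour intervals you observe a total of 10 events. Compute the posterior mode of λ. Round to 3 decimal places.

λ̂_MAP = 1.500

Σxᵢ = 10, n = 4.
Posterior ∝ λ^5e^(−6λ) · λ^10e^(−4λ) = λ^15e^(−10λ), i.e. Gamma(shape=16, rate=10).
The mode of a Gamma(a, b) with a ≥ 1 (shape–rate) is (a−1)/b = 15/10 ≈ 1.500.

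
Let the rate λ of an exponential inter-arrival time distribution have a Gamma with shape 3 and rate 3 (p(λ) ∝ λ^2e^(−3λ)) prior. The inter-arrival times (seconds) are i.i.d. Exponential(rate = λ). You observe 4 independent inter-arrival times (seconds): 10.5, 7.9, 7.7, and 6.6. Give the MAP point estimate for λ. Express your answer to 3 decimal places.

The Exponential(rate=λ) likelihood is ∝ λ^n e^(−λΣtᵢ). Here n = 4 and Σtᵢ = 10.5 + 7.9 + 7.7 + 6.6 = 32.7.
Posterior ∝ λ^2e^(−3λ) · λ^4e^(−32.7λ) = λ^6e^(−35.7λ), i.e. Gamma(7, 35.7).
Mode = (a−1)/b = 6/35.7 ≈ 0.168.

λ̂_MAP = 0.168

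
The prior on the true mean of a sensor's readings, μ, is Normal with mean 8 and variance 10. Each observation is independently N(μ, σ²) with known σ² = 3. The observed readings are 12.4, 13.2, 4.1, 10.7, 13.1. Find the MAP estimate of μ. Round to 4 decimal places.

μ̂_MAP = 10.5472

n = 5; x̄ = (12.4 + 13.2 + 4.1 + 10.7 + 13.1)/5 = 53.5/5 = 10.7.
For a Normal prior and Normal likelihood with known variance, the posterior is Normal; its mode equals its mean, the precision-weighted average.
Prior precision 1/σ₀² = 1/10 = 0.1; data precision n/σ² = 5/3.
μ̂ = (0.1·8 + (5/3)·10.7) / (0.1 + 5/3) = (559/30)/(53/30) = 559/53 ≈ 10.5472.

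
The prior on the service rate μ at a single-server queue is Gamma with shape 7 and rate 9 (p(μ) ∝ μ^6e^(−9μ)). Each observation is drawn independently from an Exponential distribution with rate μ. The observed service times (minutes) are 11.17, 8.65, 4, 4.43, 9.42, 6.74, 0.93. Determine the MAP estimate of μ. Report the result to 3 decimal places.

μ̂_MAP = 0.239

The Exponential(rate=μ) likelihood is ∝ μ^n e^(−μΣtᵢ). Here n = 7 and Σtᵢ = 11.17 + 8.65 + 4 + 4.43 + 9.42 + 6.74 + 0.93 = 45.34.
Posterior ∝ μ^6e^(−9μ) · μ^7e^(−45.34μ) = μ^13e^(−54.34μ), i.e. Gamma(14, 54.34).
Mode = (a−1)/b = 13/54.34 ≈ 0.239.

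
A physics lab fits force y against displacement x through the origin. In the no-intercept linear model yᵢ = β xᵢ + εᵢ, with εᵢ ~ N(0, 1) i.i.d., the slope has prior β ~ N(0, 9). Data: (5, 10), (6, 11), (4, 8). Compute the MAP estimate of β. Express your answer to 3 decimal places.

log p(β | y) = −Σ(yᵢ − βxᵢ)²/(2·1) − β²/(2·9) + const.
Setting the derivative to zero: Σxᵢ(yᵢ − βxᵢ)/1 − β/9 = 0, so β = Σxᵢyᵢ / (Σxᵢ² + σ²/τ²).
Σxᵢyᵢ = 5·10 + 6·11 + 4·8 = 148; Σxᵢ² = 77; σ²/τ² = 1/9.
β̂_MAP = 148 / (77 + 1/9) = 148/(694/9) = 666/347 ≈ 1.919.

β̂_MAP = 1.919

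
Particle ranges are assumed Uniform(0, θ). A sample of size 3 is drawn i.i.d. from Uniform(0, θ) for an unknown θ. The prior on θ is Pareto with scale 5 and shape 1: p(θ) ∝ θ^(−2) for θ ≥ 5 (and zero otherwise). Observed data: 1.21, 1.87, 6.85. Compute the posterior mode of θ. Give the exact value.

θ̂_MAP = 6.85

The Uniform(0, θ) likelihood is θ^(−n) for θ ≥ max(xᵢ), zero otherwise. Here max(xᵢ) = 6.85.
Posterior ∝ θ^(−2) · θ^(−3) = θ^(−5) on θ ≥ max(5, 6.85) = 6.85.
This density is strictly decreasing in θ, so the posterior mode lies at the lower boundary of the support.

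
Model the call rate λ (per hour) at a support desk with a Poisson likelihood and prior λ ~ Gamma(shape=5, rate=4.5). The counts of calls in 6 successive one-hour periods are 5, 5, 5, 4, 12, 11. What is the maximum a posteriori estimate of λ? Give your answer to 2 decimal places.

λ̂_MAP = 4.38

Σxᵢ = 5+5+5+4+12+11 = 42, with n = 6.
Posterior ∝ λ^4e^(−4.5λ) · λ^42e^(−6λ) = λ^46e^(−10.5λ), i.e. Gamma(shape=47, rate=10.5).
The mode of a Gamma(a, b) with a ≥ 1 (shape–rate) is (a−1)/b = 46/10.5 ≈ 4.38.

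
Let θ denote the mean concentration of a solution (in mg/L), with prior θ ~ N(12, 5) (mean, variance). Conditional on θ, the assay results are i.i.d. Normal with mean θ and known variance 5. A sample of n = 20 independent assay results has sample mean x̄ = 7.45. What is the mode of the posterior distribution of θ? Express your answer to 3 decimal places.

θ̂_MAP = 7.667

n = 20, x̄ = 7.45.
For a Normal prior and Normal likelihood with known variance, the posterior is Normal; its mode equals its mean, the precision-weighted average.
Prior precision 1/σ₀² = 1/5 = 0.2; data precision n/σ² = 20/5 = 4.
θ̂ = (0.2·12 + 4·7.45) / (0.2 + 4) = 32.2/4.2 = 23/3 ≈ 7.667.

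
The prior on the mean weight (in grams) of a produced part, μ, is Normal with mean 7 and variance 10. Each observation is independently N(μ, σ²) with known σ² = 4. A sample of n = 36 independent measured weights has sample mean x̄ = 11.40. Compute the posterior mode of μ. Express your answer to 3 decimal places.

n = 36, x̄ = 11.40.
For a Normal prior and Normal likelihood with known variance, the posterior is Normal; its mode equals its mean, the precision-weighted average.
Prior precision 1/σ₀² = 1/10 = 0.1; data precision n/σ² = 36/4 = 9.
μ̂ = (0.1·7 + 9·11.4) / (0.1 + 9) = 103.3/9.1 = 1033/91 ≈ 11.352.

μ̂_MAP = 11.352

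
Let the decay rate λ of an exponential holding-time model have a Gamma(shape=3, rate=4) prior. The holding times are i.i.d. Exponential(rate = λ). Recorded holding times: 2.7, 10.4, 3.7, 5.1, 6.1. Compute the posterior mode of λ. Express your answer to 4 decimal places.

The Exponential(rate=λ) likelihood is ∝ λ^n e^(−λΣtᵢ). Here n = 5 and Σtᵢ = 2.7 + 10.4 + 3.7 + 5.1 + 6.1 = 28.
Posterior ∝ λ^2e^(−4λ) · λ^5e^(−28λ) = λ^7e^(−32λ), i.e. Gamma(8, 32).
Mode = (a−1)/b = 7/32 ≈ 0.2188.

λ̂_MAP = 0.2188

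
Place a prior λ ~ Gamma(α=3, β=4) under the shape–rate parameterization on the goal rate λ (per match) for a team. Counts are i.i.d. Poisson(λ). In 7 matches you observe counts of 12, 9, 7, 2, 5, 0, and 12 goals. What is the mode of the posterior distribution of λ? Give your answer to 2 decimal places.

Σxᵢ = 12+9+7+2+5+0+12 = 47, with n = 7.
Posterior ∝ λ^2e^(−4λ) · λ^47e^(−7λ) = λ^49e^(−11λ), i.e. Gamma(shape=50, rate=11).
The mode of a Gamma(a, b) with a ≥ 1 (shape–rate) is (a−1)/b = 49/11 ≈ 4.45.

λ̂_MAP = 4.45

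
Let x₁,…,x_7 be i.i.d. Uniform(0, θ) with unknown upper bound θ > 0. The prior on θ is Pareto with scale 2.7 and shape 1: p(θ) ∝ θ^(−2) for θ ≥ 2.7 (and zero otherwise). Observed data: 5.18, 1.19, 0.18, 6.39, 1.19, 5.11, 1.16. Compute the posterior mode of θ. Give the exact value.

The Uniform(0, θ) likelihood is θ^(−n) for θ ≥ max(xᵢ), zero otherwise. Here max(xᵢ) = 6.39.
Posterior ∝ θ^(−2) · θ^(−7) = θ^(−9) on θ ≥ max(2.7, 6.39) = 6.39.
This density is strictly decreasing in θ, so the posterior mode lies at the lower boundary of the support.

θ̂_MAP = 6.39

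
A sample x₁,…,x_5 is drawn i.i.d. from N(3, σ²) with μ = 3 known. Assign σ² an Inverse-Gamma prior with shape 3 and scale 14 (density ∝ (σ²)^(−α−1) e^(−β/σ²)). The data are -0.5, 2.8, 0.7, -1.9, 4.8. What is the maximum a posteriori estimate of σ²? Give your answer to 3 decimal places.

Sum of squared deviations about the known mean: SS = (-0.5−3)² + (2.8−3)² + (0.7−3)² + (-1.9−3)² + (4.8−3)² = 44.83.
The Normal likelihood contributes (σ²)^(−n/2) exp(−SS/(2σ²)), so the posterior is Inverse-Gamma(α + n/2, β + SS/2) = Inverse-Gamma(5.5, 36.415).
The mode of Inverse-Gamma(a, b) is b/(a+1) = 36.415/6.5 ≈ 5.602.

σ̂²_MAP = 5.602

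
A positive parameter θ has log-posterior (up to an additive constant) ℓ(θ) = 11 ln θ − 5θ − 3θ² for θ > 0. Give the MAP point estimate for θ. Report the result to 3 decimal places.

ℓ'(θ) = 11/θ − 5 − 6θ. Setting this to zero and multiplying by θ: 6θ² + 5θ − 11 = 0.
θ = (−5 + √(5² + 4·6·11)) / (2·6) = (−5 + √289) / 12 = (−5 + 17)/12 = 1.
ℓ''(θ) = −11/θ² − 6 < 0, confirming a maximum.

θ̂_MAP = 1.000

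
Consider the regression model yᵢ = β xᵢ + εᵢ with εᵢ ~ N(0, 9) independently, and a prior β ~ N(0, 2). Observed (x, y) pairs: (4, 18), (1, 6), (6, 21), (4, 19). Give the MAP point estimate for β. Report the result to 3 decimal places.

β̂_MAP = 3.810

log p(β | y) = −Σ(yᵢ − βxᵢ)²/(2·9) − β²/(2·2) + const.
Setting the derivative to zero: Σxᵢ(yᵢ − βxᵢ)/9 − β/2 = 0, so β = Σxᵢyᵢ / (Σxᵢ² + σ²/τ²).
Σxᵢyᵢ = 4·18 + 1·6 + 6·21 + 4·19 = 280; Σxᵢ² = 69; σ²/τ² = 4.5.
β̂_MAP = 280 / (69 + 4.5) = 280/73.5 ≈ 3.810.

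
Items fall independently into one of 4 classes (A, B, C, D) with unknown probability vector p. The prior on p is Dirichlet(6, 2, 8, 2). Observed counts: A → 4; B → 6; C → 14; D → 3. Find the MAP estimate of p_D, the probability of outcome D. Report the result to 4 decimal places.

The posterior is Dirichlet(αᵢ + nᵢ) = Dirichlet(10, 8, 22, 5).
For a Dirichlet(a₁,…,a_K) with all aᵢ > 1, the mode has j-th component (aⱼ − 1)/(Σaᵢ − K).
Here Σaᵢ = 45 and K = 4, so p_D = (5 − 1)/(45 − 4) = 4/41 ≈ 0.0976.

MAP estimate of p_D = 0.0976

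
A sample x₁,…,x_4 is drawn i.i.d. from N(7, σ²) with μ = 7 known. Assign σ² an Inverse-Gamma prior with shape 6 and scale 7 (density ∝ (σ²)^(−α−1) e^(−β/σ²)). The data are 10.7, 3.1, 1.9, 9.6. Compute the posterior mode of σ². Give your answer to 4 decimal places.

Sum of squared deviations about the known mean: SS = (10.7−7)² + (3.1−7)² + (1.9−7)² + (9.6−7)² = 61.67.
The Normal likelihood contributes (σ²)^(−n/2) exp(−SS/(2σ²)), so the posterior is Inverse-Gamma(α + n/2, β + SS/2) = Inverse-Gamma(8, 37.835).
The mode of Inverse-Gamma(a, b) is b/(a+1) = 37.835/9 ≈ 4.2039.

σ̂²_MAP = 4.2039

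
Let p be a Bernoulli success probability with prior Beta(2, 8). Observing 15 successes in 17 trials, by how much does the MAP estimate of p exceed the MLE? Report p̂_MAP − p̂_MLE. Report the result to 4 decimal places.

Posterior is Beta(17, 10); MAP = (17−1)/(27−2) = 16/25 ≈ 0.64000.
MLE ignores the prior: p̂_MLE = k/n = 15/17 ≈ 0.88235.
Difference = 16/25 − 15/17 = -103/425 ≈ -0.2424.

MAP − MLE = -0.2424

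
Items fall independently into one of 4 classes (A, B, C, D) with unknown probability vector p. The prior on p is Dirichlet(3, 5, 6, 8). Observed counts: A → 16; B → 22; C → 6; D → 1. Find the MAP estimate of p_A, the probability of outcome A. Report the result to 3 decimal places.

The posterior is Dirichlet(αᵢ + nᵢ) = Dirichlet(19, 27, 12, 9).
For a Dirichlet(a₁,…,a_K) with all aᵢ > 1, the mode has j-th component (aⱼ − 1)/(Σaᵢ − K).
Here Σaᵢ = 67 and K = 4, so p_A = (19 − 1)/(67 − 4) = 18/63 ≈ 0.286.

MAP estimate of p_A = 0.286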